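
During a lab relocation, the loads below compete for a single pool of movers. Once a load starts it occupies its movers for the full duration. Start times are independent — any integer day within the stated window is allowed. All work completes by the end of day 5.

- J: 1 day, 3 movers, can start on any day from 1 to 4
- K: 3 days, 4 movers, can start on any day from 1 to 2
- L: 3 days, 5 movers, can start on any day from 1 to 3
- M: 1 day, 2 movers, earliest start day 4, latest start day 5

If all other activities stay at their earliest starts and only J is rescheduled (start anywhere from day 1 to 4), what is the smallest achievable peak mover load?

9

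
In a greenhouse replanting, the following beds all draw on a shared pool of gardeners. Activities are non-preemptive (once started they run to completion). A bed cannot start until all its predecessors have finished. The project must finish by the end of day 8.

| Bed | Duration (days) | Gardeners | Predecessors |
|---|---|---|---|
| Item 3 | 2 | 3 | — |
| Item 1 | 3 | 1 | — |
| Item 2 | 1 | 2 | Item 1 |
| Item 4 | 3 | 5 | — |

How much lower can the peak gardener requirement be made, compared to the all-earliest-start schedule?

4

Early-start peak: d1:9  d2:9  d3:6  d4:2  d5:0  d6:0  d7:0  d8:0 ⇒ 9.
Leveled (Item 3@1, Item 1@1, Item 2@4, Item 4@5): d1:4  d2:4  d3:1  d4:2  d5:5  d6:5  d7:5  d8:0 ⇒ 5.
Reduction 9 − 5 = 4.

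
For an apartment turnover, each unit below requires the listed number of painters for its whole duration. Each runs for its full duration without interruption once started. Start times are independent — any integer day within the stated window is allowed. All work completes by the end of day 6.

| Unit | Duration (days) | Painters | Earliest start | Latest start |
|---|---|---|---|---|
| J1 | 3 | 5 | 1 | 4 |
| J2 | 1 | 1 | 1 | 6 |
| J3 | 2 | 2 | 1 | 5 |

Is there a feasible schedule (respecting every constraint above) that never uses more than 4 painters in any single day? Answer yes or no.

The minimum achievable peak is 5; 4 < 5, so no feasible schedule stays within the cap.

no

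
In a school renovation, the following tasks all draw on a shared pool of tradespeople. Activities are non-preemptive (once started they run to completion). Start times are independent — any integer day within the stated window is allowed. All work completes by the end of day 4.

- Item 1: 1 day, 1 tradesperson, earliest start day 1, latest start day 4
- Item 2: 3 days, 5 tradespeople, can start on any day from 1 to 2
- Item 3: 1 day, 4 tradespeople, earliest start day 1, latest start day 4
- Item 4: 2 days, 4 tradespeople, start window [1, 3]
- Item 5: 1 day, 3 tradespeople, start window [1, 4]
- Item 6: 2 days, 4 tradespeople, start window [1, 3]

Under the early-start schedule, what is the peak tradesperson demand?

21

Early-start schedule: Item 1@1, Item 2@1, Item 3@1, Item 4@1, Item 5@1, Item 6@1.
Load per day: day 1: 21, day 2: 13, day 3: 5, day 4: 0.
Peak is 21.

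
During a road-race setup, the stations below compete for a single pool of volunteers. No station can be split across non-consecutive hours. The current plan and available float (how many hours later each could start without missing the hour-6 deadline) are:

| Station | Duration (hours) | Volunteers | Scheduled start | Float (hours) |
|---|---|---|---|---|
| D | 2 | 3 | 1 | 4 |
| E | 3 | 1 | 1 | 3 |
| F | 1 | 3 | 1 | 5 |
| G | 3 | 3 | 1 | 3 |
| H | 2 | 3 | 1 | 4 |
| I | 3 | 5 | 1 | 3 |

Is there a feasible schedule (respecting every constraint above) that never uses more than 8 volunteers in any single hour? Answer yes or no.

yes

Schedule D@1, E@1, F@1, G@2, H@5, I@4: h1:7  h2:7  h3:4  h4:8  h5:8  h6:8 — peak 8 ≤ 8.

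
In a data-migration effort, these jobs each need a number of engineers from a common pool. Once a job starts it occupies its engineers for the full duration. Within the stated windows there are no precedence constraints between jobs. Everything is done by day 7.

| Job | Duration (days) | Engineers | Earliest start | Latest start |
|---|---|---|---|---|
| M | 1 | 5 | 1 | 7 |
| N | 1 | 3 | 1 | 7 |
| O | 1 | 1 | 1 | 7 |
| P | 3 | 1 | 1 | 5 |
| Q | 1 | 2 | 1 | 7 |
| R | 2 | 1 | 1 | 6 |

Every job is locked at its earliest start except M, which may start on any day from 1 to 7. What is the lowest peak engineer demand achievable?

M@1: d1:13  d2:2  d3:1  d4:0  d5:0  d6:0  d7:0 → peak 13
M@2: d1:8  d2:7  d3:1  d4:0  d5:0  d6:0  d7:0 → peak 8
M@3: d1:8  d2:2  d3:6  d4:0  d5:0  d6:0  d7:0 → peak 8
M@4: d1:8  d2:2  d3:1  d4:5  d5:0  d6:0  d7:0 → peak 8
M@5: d1:8  d2:2  d3:1  d4:0  d5:5  d6:0  d7:0 → peak 8
M@6: d1:8  d2:2  d3:1  d4:0  d5:0  d6:5  d7:0 → peak 8
M@7: d1:8  d2:2  d3:1  d4:0  d5:0  d6:0  d7:5 → peak 8
Best is M@2, peak 8.

8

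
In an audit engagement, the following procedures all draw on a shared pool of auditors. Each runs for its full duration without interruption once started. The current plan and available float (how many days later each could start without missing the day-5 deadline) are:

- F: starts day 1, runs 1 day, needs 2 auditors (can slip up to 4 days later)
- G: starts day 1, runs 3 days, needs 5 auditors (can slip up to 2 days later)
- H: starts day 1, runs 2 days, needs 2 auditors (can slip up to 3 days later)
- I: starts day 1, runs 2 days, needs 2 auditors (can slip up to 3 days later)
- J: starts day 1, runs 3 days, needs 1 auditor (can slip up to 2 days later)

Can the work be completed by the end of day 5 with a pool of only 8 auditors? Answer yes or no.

yes

Schedule F@1, G@3, H@1, I@1, J@2: d1:6  d2:5  d3:6  d4:6  d5:5 — peak 6 ≤ 8.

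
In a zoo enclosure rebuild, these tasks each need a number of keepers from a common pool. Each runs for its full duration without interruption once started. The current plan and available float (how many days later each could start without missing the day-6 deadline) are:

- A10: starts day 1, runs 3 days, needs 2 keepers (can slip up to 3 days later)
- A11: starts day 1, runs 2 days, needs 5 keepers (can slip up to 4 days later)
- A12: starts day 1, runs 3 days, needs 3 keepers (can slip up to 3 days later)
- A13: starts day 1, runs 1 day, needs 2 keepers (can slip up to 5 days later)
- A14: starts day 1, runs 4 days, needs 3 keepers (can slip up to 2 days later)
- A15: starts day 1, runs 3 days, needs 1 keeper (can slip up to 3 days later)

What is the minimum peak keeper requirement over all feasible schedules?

7

Early-start (A10@1, A11@1, A12@1, A13@1, A14@1, A15@1) gives peak 16: d1:16  d2:14  d3:9  d4:3  d5:0  d6:0.
Shift A12→4, A13→3, A14→3, A15→4.
Schedule A10@1, A11@1, A12@4, A13@3, A14@3, A15@4: d1:7  d2:7  d3:7  d4:7  d5:7  d6:7 — peak 7.
Total keeper-days = 42 over 6 days ⇒ peak ≥ ⌈42/6⌉ = 7, so 7 is optimal.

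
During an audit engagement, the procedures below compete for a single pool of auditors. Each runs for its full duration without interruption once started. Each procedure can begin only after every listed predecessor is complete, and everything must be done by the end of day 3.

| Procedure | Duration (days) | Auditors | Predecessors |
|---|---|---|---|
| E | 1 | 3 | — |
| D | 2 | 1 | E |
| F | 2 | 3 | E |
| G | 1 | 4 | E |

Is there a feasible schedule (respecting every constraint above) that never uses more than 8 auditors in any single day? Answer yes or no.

yes

Schedule E@1, D@2, F@2, G@2: d1:3  d2:8  d3:4 — peak 8 ≤ 8.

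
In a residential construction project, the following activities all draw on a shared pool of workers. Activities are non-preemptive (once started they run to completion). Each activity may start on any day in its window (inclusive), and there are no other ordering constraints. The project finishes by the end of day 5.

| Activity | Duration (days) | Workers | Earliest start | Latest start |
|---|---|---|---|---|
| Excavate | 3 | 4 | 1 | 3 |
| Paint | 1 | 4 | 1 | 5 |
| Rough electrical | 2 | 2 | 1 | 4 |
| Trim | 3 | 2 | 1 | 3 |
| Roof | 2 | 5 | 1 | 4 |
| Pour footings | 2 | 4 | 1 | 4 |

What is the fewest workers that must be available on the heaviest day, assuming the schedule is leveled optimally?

Early-start (Excavate@1, Paint@1, Rough electrical@1, Trim@1, Roof@1, Pour footings@1) gives peak 21: d1:21  d2:17  d3:6  d4:0  d5:0.
Shift Trim→3, Roof→4, Pour footings→2.
Schedule Excavate@1, Paint@1, Rough electrical@1, Trim@3, Roof@4, Pour footings@2: d1:10  d2:10  d3:10  d4:7  d5:7 — peak 10.

10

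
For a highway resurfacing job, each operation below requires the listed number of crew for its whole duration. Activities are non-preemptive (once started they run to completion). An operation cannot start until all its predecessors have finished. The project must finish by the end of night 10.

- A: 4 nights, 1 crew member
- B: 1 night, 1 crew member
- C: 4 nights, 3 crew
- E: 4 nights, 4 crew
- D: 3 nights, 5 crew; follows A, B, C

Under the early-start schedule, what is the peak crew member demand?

9

Early-start schedule: A@1, B@1, C@1, E@1, D@5.
Load per night: night 1: 9, night 2: 8, night 3: 8, night 4: 8, night 5: 5, night 6: 5, night 7: 5, night 8: 0, night 9: 0, night 10: 0.
Peak is 9.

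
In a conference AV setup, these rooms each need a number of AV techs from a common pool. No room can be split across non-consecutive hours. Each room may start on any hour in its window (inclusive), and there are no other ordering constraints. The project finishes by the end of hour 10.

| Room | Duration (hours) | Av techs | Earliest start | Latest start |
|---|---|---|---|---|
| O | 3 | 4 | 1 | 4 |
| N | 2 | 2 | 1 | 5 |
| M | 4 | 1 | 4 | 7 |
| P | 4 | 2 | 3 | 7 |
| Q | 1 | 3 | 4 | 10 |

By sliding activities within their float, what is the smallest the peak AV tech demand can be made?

Early-start (O@1, N@1, M@4, P@3, Q@4) gives peak 6: h1:6  h2:6  h3:6  h4:6  h5:3  h6:3  h7:1  h8:0  h9:0  h10:0.
Shift N→4, P→6, Q→10.
Schedule O@1, N@4, M@4, P@6, Q@10: h1:4  h2:4  h3:4  h4:3  h5:3  h6:3  h7:3  h8:2  h9:2  h10:3 — peak 4.
Total AV tech-hours = 31 over 10 hours ⇒ peak ≥ ⌈31/10⌉ = 4, so 4 is optimal.

4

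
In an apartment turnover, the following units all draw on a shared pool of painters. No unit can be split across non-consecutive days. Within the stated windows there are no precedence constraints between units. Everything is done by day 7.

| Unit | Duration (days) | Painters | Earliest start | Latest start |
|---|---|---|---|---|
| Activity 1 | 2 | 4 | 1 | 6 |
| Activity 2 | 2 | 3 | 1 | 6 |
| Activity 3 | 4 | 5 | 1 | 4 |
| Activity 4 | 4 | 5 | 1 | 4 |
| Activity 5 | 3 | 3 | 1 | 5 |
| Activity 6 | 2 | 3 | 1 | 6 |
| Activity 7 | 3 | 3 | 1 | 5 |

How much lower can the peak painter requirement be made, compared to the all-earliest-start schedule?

13

Early-start peak: d1:26  d2:26  d3:16  d4:10  d5:0  d6:0  d7:0 ⇒ 26.
Leveled (Activity 1@1, Activity 2@1, Activity 3@1, Activity 4@3, Activity 5@3, Activity 6@6, Activity 7@5): d1:12  d2:12  d3:13  d4:13  d5:11  d6:11  d7:6 ⇒ 13.
Reduction 26 − 13 = 13.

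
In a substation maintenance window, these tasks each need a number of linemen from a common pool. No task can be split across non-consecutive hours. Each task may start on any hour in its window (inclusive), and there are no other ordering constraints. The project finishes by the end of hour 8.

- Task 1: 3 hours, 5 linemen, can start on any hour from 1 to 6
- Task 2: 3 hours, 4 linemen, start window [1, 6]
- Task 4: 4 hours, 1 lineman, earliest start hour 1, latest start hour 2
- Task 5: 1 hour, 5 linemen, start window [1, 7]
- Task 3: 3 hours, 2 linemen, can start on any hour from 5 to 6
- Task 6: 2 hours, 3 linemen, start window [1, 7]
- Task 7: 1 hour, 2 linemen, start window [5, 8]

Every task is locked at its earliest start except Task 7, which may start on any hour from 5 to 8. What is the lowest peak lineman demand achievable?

18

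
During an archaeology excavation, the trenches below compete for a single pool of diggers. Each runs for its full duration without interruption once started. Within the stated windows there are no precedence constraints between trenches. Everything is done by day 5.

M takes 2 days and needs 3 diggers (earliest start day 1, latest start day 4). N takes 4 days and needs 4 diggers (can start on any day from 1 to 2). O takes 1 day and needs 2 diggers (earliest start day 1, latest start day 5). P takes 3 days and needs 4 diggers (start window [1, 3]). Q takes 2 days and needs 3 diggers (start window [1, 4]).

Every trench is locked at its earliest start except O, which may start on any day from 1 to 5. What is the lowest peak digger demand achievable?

14

O@1: d1:16  d2:14  d3:8  d4:4  d5:0 → peak 16
O@2: d1:14  d2:16  d3:8  d4:4  d5:0 → peak 16
O@3: d1:14  d2:14  d3:10  d4:4  d5:0 → peak 14
O@4: d1:14  d2:14  d3:8  d4:6  d5:0 → peak 14
O@5: d1:14  d2:14  d3:8  d4:4  d5:2 → peak 14
Best is O@3, peak 14.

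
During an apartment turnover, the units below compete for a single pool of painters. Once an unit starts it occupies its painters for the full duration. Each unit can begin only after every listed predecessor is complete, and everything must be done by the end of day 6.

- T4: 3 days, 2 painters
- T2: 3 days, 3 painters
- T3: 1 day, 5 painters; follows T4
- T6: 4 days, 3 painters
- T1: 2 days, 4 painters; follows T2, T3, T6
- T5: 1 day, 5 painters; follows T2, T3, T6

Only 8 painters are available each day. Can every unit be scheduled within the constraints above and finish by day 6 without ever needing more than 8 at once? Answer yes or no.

no

The minimum achievable peak is 9; 8 < 9, so no feasible schedule stays within the cap.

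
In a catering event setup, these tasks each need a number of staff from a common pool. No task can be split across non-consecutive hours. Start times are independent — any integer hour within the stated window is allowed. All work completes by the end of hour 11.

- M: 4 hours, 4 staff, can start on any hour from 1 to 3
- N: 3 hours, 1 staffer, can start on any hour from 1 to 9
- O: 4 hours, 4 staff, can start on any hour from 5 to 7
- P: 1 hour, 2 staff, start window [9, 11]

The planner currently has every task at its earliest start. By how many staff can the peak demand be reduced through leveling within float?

Early-start peak: h1:5  h2:5  h3:5  h4:4  h5:4  h6:4  h7:4  h8:4  h9:2  h10:0  h11:0 ⇒ 5.
Leveled (M@1, N@9, O@5, P@9): h1:4  h2:4  h3:4  h4:4  h5:4  h6:4  h7:4  h8:4  h9:3  h10:1  h11:1 ⇒ 4.
Reduction 5 − 4 = 1.

1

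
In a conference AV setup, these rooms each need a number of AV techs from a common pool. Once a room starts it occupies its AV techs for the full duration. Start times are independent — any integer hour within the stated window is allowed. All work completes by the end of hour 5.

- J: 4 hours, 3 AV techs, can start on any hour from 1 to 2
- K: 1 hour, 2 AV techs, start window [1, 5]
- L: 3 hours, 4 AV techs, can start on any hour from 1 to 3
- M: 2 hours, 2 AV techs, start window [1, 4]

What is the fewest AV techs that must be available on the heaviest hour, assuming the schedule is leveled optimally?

7

Early-start (J@1, K@1, L@1, M@1) gives peak 11: h1:11  h2:9  h3:7  h4:3  h5:0.
Shift L→3.
Schedule J@1, K@1, L@3, M@1: h1:7  h2:5  h3:7  h4:7  h5:4 — peak 7.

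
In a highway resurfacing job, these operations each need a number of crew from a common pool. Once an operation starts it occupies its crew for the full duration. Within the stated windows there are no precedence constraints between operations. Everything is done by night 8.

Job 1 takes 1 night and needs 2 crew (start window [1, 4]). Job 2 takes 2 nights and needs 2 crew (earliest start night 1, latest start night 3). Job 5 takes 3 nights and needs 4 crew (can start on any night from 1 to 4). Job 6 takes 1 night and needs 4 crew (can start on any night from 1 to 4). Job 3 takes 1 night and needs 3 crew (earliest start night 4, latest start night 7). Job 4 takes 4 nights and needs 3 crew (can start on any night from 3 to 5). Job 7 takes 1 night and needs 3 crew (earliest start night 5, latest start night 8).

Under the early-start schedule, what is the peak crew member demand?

12

Early-start schedule: Job 1@1, Job 2@1, Job 5@1, Job 6@1, Job 3@4, Job 4@3, Job 7@5.
Load per night: night 1: 12, night 2: 6, night 3: 7, night 4: 6, night 5: 6, night 6: 3, night 7: 0, night 8: 0.
Peak is 12.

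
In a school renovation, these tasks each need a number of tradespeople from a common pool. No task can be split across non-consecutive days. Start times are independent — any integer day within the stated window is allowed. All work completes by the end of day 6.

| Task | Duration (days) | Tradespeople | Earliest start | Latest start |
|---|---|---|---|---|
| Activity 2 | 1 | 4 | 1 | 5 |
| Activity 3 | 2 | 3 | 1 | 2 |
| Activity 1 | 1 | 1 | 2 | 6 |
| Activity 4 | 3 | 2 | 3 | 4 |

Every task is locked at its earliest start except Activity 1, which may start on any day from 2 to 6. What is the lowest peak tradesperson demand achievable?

7

Activity 1@2: d1:7  d2:4  d3:2  d4:2  d5:2  d6:0 → peak 7
Activity 1@3: d1:7  d2:3  d3:3  d4:2  d5:2  d6:0 → peak 7
Activity 1@4: d1:7  d2:3  d3:2  d4:3  d5:2  d6:0 → peak 7
Activity 1@5: d1:7  d2:3  d3:2  d4:2  d5:3  d6:0 → peak 7
Activity 1@6: d1:7  d2:3  d3:2  d4:2  d5:2  d6:1 → peak 7
Best is Activity 1@2, peak 7.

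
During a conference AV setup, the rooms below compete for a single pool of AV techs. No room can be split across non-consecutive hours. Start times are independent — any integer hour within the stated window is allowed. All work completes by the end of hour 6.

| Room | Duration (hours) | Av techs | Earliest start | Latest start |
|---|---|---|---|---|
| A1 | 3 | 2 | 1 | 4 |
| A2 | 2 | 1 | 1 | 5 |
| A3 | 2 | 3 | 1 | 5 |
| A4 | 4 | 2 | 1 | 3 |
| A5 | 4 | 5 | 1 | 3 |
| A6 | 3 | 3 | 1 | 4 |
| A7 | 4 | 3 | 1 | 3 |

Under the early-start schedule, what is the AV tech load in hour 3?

15

At early start, hour 3 has: A1, A4, A5, A6, A7.
Demand: 2 + 2 + 5 + 3 + 3 = 15.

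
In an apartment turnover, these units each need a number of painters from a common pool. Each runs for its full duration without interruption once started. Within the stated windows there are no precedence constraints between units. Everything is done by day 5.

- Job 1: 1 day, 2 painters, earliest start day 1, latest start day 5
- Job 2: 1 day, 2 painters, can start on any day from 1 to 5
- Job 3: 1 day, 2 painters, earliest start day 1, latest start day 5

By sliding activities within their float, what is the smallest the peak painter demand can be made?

Early-start (Job 1@1, Job 2@1, Job 3@1) gives peak 6: d1:6  d2:0  d3:0  d4:0  d5:0.
Shift Job 2→2, Job 3→3.
Schedule Job 1@1, Job 2@2, Job 3@3: d1:2  d2:2  d3:2  d4:0  d5:0 — peak 2.
Total painter-days = 6 over 5 days ⇒ peak ≥ ⌈6/5⌉ = 2, so 2 is optimal.

2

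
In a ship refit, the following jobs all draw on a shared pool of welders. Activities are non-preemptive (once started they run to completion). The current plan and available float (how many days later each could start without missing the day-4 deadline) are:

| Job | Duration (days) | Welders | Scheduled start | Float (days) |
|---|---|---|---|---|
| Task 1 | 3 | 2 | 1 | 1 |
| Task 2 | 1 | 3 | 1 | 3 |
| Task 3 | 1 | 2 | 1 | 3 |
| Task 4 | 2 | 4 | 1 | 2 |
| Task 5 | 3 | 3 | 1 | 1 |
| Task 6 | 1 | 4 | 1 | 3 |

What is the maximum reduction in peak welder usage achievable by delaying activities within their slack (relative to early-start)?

Early-start peak: d1:18  d2:9  d3:5  d4:0 ⇒ 18.
Leveled (Task 1@1, Task 2@1, Task 3@1, Task 4@2, Task 5@2, Task 6@4): d1:7  d2:9  d3:9  d4:7 ⇒ 9.
Reduction 18 − 9 = 9.

9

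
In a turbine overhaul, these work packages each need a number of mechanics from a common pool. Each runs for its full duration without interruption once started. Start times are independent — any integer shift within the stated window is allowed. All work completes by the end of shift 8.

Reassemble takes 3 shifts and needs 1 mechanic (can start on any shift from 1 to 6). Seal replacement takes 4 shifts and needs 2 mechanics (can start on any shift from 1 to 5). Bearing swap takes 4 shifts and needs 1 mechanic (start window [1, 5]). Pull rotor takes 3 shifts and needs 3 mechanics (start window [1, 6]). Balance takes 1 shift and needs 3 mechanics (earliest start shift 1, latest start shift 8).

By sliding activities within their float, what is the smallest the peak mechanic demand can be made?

4

Early-start (Reassemble@1, Seal replacement@1, Bearing swap@1, Pull rotor@1, Balance@1) gives peak 10: s1:10  s2:7  s3:7  s4:3  s5:0  s6:0  s7:0  s8:0.
Shift Pull rotor→5, Balance→8.
Schedule Reassemble@1, Seal replacement@1, Bearing swap@1, Pull rotor@5, Balance@8: s1:4  s2:4  s3:4  s4:3  s5:3  s6:3  s7:3  s8:3 — peak 4.
Total mechanic-shifts = 27 over 8 shifts ⇒ peak ≥ ⌈27/8⌉ = 4, so 4 is optimal.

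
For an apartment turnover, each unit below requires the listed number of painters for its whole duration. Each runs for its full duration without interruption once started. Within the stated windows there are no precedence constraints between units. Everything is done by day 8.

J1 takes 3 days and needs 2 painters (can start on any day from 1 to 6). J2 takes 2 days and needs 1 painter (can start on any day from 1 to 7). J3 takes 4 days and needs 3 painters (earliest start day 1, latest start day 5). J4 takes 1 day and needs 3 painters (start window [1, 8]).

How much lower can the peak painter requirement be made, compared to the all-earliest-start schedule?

6

Early-start peak: d1:9  d2:6  d3:5  d4:3  d5:0  d6:0  d7:0  d8:0 ⇒ 9.
Leveled (J1@1, J2@1, J3@4, J4@8): d1:3  d2:3  d3:2  d4:3  d5:3  d6:3  d7:3  d8:3 ⇒ 3.
Reduction 9 − 3 = 6.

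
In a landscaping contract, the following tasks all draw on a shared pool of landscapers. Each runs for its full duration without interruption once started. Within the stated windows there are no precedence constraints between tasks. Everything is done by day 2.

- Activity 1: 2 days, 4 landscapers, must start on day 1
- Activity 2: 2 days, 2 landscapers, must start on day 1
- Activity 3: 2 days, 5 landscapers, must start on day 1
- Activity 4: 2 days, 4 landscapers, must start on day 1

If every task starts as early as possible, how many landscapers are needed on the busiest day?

Early-start schedule: Activity 1@1, Activity 2@1, Activity 3@1, Activity 4@1.
Load per day: day 1: 15, day 2: 15.
Peak is 15.

15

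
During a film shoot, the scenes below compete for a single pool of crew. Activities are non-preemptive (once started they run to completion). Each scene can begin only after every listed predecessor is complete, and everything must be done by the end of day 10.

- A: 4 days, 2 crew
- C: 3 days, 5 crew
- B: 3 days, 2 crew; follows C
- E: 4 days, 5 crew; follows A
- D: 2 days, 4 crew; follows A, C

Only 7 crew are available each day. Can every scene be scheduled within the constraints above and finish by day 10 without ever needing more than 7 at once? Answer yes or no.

Schedule A@1, C@1, B@4, E@5, D@9: d1:7  d2:7  d3:7  d4:4  d5:7  d6:7  d7:5  d8:5  d9:4  d10:4 — peak 7 ≤ 7.

yes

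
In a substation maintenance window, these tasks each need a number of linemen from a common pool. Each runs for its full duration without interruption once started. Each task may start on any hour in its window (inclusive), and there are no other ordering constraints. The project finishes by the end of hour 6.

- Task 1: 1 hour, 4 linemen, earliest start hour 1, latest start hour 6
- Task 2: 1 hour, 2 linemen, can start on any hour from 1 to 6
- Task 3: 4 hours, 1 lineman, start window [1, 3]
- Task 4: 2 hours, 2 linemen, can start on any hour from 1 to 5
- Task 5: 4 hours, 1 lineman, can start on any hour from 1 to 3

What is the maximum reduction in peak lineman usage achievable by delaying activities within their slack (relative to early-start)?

Early-start peak: h1:10  h2:4  h3:2  h4:2  h5:0  h6:0 ⇒ 10.
Leveled (Task 1@1, Task 2@2, Task 3@2, Task 4@3, Task 5@2): h1:4  h2:4  h3:4  h4:4  h5:2  h6:0 ⇒ 4.
Reduction 10 − 4 = 6.

6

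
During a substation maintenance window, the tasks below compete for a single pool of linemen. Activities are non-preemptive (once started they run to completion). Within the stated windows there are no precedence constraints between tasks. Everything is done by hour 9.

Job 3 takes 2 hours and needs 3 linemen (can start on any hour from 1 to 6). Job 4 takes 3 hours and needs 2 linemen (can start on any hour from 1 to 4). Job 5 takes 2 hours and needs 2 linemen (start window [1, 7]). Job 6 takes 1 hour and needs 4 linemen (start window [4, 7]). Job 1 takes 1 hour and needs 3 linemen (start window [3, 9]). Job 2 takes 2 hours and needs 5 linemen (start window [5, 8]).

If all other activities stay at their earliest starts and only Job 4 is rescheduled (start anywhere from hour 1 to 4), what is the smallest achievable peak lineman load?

7

Job 4@1: h1:7  h2:7  h3:5  h4:4  h5:5  h6:5  h7:0  h8:0  h9:0 → peak 7
Job 4@2: h1:5  h2:7  h3:5  h4:6  h5:5  h6:5  h7:0  h8:0  h9:0 → peak 7
Job 4@3: h1:5  h2:5  h3:5  h4:6  h5:7  h6:5  h7:0  h8:0  h9:0 → peak 7
Job 4@4: h1:5  h2:5  h3:3  h4:6  h5:7  h6:7  h7:0  h8:0  h9:0 → peak 7
Best is Job 4@1, peak 7.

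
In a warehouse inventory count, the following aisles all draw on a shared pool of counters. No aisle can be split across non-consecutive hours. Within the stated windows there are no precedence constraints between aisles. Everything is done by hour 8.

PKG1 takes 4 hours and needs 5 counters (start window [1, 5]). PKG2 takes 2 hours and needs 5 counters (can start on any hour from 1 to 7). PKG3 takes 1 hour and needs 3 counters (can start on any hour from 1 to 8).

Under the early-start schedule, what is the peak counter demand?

Early-start schedule: PKG1@1, PKG2@1, PKG3@1.
Load per hour: hour 1: 13, hour 2: 10, hour 3: 5, hour 4: 5, hour 5: 0, hour 6: 0, hour 7: 0, hour 8: 0.
Peak is 13.

13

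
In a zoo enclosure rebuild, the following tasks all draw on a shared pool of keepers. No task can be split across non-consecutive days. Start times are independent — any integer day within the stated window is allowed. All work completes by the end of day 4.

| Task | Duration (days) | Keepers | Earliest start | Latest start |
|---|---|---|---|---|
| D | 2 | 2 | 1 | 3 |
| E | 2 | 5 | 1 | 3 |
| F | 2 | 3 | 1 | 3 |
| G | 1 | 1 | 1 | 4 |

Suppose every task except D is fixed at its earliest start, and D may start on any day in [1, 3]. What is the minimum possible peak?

9

D@1: d1:11  d2:10  d3:0  d4:0 → peak 11
D@2: d1:9  d2:10  d3:2  d4:0 → peak 10
D@3: d1:9  d2:8  d3:2  d4:2 → peak 9
Best is D@3, peak 9.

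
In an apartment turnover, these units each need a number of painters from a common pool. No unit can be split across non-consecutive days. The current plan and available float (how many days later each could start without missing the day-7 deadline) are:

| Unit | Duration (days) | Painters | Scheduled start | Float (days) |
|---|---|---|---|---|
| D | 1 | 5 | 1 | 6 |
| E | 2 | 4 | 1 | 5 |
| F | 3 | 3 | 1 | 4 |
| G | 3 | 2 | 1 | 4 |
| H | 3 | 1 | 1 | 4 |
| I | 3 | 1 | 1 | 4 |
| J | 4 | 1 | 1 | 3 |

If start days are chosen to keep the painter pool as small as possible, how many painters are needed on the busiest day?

6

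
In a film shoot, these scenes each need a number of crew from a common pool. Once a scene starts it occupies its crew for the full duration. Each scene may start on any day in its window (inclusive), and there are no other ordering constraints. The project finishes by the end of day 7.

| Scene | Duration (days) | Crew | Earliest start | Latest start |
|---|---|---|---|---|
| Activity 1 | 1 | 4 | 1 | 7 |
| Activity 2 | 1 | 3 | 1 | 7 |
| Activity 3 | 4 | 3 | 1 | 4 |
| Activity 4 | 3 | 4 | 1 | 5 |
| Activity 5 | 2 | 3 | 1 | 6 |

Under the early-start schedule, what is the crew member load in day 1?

17

At early start, day 1 has: Activity 1, Activity 2, Activity 3, Activity 4, Activity 5.
Demand: 4 + 3 + 3 + 4 + 3 = 17.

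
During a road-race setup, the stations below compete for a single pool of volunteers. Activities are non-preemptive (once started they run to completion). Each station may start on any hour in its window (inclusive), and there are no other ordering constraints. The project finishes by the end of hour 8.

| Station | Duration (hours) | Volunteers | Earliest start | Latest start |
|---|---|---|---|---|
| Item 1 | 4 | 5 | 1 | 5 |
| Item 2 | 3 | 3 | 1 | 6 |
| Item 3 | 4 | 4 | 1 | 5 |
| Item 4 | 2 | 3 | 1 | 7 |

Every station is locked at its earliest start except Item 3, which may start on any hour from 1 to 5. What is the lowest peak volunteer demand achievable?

11

Item 3@1: h1:15  h2:15  h3:12  h4:9  h5:0  h6:0  h7:0  h8:0 → peak 15
Item 3@2: h1:11  h2:15  h3:12  h4:9  h5:4  h6:0  h7:0  h8:0 → peak 15
Item 3@3: h1:11  h2:11  h3:12  h4:9  h5:4  h6:4  h7:0  h8:0 → peak 12
Item 3@4: h1:11  h2:11  h3:8  h4:9  h5:4  h6:4  h7:4  h8:0 → peak 11
Item 3@5: h1:11  h2:11  h3:8  h4:5  h5:4  h6:4  h7:4  h8:4 → peak 11
Best is Item 3@4, peak 11.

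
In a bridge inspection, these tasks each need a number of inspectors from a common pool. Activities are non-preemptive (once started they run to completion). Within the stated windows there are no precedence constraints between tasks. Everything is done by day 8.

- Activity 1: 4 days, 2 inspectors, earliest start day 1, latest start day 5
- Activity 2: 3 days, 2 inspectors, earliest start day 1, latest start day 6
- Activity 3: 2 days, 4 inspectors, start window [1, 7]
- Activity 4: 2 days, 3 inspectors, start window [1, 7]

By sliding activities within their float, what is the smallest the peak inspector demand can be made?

4

Early-start (Activity 1@1, Activity 2@1, Activity 3@1, Activity 4@1) gives peak 11: d1:11  d2:11  d3:4  d4:2  d5:0  d6:0  d7:0  d8:0.
Shift Activity 3→5, Activity 4→7.
Schedule Activity 1@1, Activity 2@1, Activity 3@5, Activity 4@7: d1:4  d2:4  d3:4  d4:2  d5:4  d6:4  d7:3  d8:3 — peak 4.
Total inspector-days = 28 over 8 days ⇒ peak ≥ ⌈28/8⌉ = 4, so 4 is optimal.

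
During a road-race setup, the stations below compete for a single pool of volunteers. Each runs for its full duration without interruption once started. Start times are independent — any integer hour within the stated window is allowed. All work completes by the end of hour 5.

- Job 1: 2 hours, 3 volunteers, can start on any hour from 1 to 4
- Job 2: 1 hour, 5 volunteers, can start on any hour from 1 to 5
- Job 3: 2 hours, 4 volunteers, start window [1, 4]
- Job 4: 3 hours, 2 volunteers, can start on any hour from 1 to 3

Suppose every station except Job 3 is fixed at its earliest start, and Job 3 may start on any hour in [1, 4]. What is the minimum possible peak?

10

Job 3@1: h1:14  h2:9  h3:2  h4:0  h5:0 → peak 14
Job 3@2: h1:10  h2:9  h3:6  h4:0  h5:0 → peak 10
Job 3@3: h1:10  h2:5  h3:6  h4:4  h5:0 → peak 10
Job 3@4: h1:10  h2:5  h3:2  h4:4  h5:4 → peak 10
Best is Job 3@2, peak 10.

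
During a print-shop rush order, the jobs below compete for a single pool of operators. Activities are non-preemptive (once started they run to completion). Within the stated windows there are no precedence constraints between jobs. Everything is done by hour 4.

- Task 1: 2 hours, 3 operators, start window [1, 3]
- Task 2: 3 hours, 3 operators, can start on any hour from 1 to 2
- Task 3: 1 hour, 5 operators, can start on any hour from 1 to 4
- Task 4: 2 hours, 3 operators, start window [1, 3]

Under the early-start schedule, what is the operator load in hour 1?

14

At early start, hour 1 has: Task 1, Task 2, Task 3, Task 4.
Demand: 3 + 3 + 5 + 3 = 14.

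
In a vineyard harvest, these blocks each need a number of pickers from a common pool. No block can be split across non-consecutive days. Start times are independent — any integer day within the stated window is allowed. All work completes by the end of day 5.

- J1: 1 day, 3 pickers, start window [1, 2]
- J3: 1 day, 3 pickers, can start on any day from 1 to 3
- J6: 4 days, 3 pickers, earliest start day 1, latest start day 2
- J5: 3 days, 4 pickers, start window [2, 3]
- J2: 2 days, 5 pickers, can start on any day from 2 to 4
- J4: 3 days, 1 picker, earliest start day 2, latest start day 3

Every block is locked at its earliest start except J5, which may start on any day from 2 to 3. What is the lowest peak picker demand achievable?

13

J5@2: d1:9  d2:13  d3:13  d4:8  d5:0 → peak 13
J5@3: d1:9  d2:9  d3:13  d4:8  d5:4 → peak 13
Best is J5@2, peak 13.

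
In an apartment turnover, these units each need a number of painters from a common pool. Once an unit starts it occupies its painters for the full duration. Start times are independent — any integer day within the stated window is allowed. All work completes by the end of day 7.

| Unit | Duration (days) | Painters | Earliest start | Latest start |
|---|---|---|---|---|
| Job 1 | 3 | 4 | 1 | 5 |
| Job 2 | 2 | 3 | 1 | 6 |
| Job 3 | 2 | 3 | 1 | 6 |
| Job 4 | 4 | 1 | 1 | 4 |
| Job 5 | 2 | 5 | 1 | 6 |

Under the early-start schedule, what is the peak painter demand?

16

Early-start schedule: Job 1@1, Job 2@1, Job 3@1, Job 4@1, Job 5@1.
Load per day: day 1: 16, day 2: 16, day 3: 5, day 4: 1, day 5: 0, day 6: 0, day 7: 0.
Peak is 16.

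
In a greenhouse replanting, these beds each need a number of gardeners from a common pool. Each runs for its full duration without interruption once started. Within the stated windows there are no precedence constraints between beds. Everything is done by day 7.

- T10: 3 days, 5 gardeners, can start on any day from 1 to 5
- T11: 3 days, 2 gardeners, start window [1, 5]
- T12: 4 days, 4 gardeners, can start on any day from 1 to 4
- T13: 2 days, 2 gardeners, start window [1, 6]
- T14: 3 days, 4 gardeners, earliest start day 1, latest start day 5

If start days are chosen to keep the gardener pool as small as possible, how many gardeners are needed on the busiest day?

Early-start (T10@1, T11@1, T12@1, T13@1, T14@1) gives peak 17: d1:17  d2:17  d3:15  d4:4  d5:0  d6:0  d7:0.
Shift T12→4, T14→4.
Schedule T10@1, T11@1, T12@4, T13@1, T14@4: d1:9  d2:9  d3:7  d4:8  d5:8  d6:8  d7:4 — peak 9.

9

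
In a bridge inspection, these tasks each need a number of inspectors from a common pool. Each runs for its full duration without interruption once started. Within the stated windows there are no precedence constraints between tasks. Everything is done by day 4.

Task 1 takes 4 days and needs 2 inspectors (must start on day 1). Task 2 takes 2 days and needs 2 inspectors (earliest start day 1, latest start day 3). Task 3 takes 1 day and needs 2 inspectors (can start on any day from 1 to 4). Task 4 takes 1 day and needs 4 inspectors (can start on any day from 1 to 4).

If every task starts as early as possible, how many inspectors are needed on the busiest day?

Early-start schedule: Task 1@1, Task 2@1, Task 3@1, Task 4@1.
Load per day: day 1: 10, day 2: 4, day 3: 2, day 4: 2.
Peak is 10.

10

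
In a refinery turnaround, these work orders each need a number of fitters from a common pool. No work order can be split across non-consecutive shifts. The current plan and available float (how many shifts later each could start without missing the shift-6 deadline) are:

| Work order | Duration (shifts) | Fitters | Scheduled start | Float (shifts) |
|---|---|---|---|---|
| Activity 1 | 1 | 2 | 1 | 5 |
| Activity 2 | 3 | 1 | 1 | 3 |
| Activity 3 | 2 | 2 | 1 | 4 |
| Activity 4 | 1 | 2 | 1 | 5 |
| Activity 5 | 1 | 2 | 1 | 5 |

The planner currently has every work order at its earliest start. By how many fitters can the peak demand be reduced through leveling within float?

6

Early-start peak: s1:9  s2:3  s3:1  s4:0  s5:0  s6:0 ⇒ 9.
Leveled (Activity 1@1, Activity 2@1, Activity 3@2, Activity 4@4, Activity 5@5): s1:3  s2:3  s3:3  s4:2  s5:2  s6:0 ⇒ 3.
Reduction 9 − 3 = 6.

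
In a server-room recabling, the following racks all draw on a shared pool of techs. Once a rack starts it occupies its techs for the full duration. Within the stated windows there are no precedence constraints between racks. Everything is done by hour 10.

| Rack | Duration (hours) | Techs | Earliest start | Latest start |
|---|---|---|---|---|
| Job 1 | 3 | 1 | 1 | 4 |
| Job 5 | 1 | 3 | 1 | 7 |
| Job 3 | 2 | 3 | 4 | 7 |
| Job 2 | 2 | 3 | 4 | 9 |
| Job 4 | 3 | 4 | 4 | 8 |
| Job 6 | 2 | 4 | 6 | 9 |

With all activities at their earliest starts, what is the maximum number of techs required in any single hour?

10

Early-start schedule: Job 1@1, Job 5@1, Job 3@4, Job 2@4, Job 4@4, Job 6@6.
Load per hour: hour 1: 4, hour 2: 1, hour 3: 1, hour 4: 10, hour 5: 10, hour 6: 8, hour 7: 4, hour 8: 0, hour 9: 0, hour 10: 0.
Peak is 10.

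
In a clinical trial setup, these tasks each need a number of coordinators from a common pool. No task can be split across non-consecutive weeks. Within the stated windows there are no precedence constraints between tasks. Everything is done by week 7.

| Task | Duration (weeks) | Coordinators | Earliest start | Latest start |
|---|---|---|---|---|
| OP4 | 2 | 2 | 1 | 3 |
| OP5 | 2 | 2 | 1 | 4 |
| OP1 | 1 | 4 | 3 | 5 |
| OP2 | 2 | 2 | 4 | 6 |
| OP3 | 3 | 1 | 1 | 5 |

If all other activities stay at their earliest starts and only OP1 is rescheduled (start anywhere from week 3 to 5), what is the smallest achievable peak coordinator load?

5

OP1@3: w1:5  w2:5  w3:5  w4:2  w5:2  w6:0  w7:0 → peak 5
OP1@4: w1:5  w2:5  w3:1  w4:6  w5:2  w6:0  w7:0 → peak 6
OP1@5: w1:5  w2:5  w3:1  w4:2  w5:6  w6:0  w7:0 → peak 6
Best is OP1@3, peak 5.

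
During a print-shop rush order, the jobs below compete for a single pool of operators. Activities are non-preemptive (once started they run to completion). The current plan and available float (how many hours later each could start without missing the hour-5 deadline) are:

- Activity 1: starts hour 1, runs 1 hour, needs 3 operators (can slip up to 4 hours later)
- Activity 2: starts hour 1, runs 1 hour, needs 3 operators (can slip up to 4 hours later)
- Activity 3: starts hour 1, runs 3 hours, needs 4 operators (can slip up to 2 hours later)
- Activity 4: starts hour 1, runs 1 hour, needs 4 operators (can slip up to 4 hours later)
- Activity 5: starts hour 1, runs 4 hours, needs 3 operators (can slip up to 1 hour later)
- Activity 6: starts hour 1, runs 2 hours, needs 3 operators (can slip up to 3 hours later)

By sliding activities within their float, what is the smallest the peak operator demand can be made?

9

Early-start (Activity 1@1, Activity 2@1, Activity 3@1, Activity 4@1, Activity 5@1, Activity 6@1) gives peak 20: h1:20  h2:10  h3:7  h4:3  h5:0.
Shift Activity 2→2, Activity 3→3, Activity 4→5.
Schedule Activity 1@1, Activity 2@2, Activity 3@3, Activity 4@5, Activity 5@1, Activity 6@1: h1:9  h2:9  h3:7  h4:7  h5:8 — peak 9.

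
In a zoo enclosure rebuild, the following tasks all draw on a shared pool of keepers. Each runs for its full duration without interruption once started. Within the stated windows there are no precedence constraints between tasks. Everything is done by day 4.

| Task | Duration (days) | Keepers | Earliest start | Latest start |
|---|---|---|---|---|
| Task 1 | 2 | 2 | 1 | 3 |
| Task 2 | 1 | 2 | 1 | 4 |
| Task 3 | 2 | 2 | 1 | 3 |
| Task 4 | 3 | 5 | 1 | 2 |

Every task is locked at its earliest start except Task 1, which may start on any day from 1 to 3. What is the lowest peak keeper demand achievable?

Task 1@1: d1:11  d2:9  d3:5  d4:0 → peak 11
Task 1@2: d1:9  d2:9  d3:7  d4:0 → peak 9
Task 1@3: d1:9  d2:7  d3:7  d4:2 → peak 9
Best is Task 1@2, peak 9.

9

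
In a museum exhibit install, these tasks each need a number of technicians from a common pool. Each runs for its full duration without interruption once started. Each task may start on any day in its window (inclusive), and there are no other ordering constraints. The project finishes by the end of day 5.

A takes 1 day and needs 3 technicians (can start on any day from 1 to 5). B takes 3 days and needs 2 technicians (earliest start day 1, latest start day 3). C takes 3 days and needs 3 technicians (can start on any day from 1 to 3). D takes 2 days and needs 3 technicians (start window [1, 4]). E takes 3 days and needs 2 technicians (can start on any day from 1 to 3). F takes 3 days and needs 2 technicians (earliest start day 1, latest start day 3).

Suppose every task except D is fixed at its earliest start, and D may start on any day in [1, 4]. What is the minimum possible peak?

12

D@1: d1:15  d2:12  d3:9  d4:0  d5:0 → peak 15
D@2: d1:12  d2:12  d3:12  d4:0  d5:0 → peak 12
D@3: d1:12  d2:9  d3:12  d4:3  d5:0 → peak 12
D@4: d1:12  d2:9  d3:9  d4:3  d5:3 → peak 12
Best is D@2, peak 12.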